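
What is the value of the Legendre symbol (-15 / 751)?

1

Euler's criterion: (-15/751) ≡ 736^375 (mod 751).
736^2 ≡ 225 (mod 751)
736^4 ≡ 308 (mod 751)
736^8 ≡ 238 (mod 751)
736^16 ≡ 319 (mod 751)
736^32 ≡ 376 (mod 751)
736^64 ≡ 188 (mod 751)
736^128 ≡ 47 (mod 751)
736^256 ≡ 707 (mod 751)
736^375 = 736^(256+64+32+16+4+2+1) ≡ 1 (mod 751).
Result is 1, so (-15/751) = 1.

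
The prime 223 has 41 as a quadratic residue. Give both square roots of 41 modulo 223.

34, 189

Since 223 ≡ 3 (mod 4), a square root of 41 is 41^((223+1)/4) = 41^56 mod 223.
Repeated squaring: 41^2≡120, 41^4≡128, 41^8≡105, 41^16≡98, 41^32≡15 (mod 223).
41^56 = 41^(32+16+8) ≡ 34 (mod 223).
Check: 34² = 1156 ≡ 41 (mod 223). The two roots are 34 and 189.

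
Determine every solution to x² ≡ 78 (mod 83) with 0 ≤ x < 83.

Since 83 ≡ 3 (mod 4), a square root of 78 is 78^((83+1)/4) = 78^21 mod 83.
Repeated squaring: 78^2≡25, 78^4≡44, 78^8≡27, 78^16≡65 (mod 83).
78^21 = 78^(16+4+1) ≡ 59 (mod 83).
Check: 59² = 3481 ≡ 78 (mod 83). The two roots are 24 and 59.

24, 59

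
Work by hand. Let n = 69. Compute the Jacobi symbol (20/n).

1

Pull out 2^2: since 69 ≡ 5 (mod 8), (2/69) = -1, so (2/69)^2 = +1.
Reciprocity: 5 ≡ 1 and 69 ≡ 1 (mod 4), so (5/69) = +(69/5).
Reduce top mod 5: now compute (4/5).
Pull out 2^2: since 5 ≡ 5 (mod 8), (2/5) = -1, so (2/5)^2 = +1.
Reached (1/5) = 1. Collecting the sign flips along the way, the symbol is +1.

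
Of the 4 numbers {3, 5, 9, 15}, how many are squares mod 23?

(3/23) = +1 → QR.
(5/23) = -1 → non-residue.
(9/23) = +1 → QR.
(15/23) = -1 → non-residue.
Total quadratic residues among the 4: 2.

2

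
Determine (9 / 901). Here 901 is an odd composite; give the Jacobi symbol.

1

Reciprocity: 9 ≡ 1 and 901 ≡ 1 (mod 4), so (9/901) = +(901/9).
Reduce top mod 9: now compute (1/9).
Reached (1/9) = 1. Collecting the sign flips along the way, the symbol is +1.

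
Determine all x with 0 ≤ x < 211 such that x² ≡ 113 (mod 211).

Since 211 ≡ 3 (mod 4), a square root of 113 is 113^((211+1)/4) = 113^53 mod 211.
Repeated squaring: 113^2≡109, 113^4≡65, 113^8≡5, 113^16≡25, 113^32≡203 (mod 211).
113^53 = 113^(32+16+4+1) ≡ 193 (mod 211).
Check: 193² = 37249 ≡ 113 (mod 211). The two roots are 18 and 193.

18, 193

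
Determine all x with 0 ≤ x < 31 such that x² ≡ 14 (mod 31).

Since 31 ≡ 3 (mod 4), a square root of 14 is 14^((31+1)/4) = 14^8 mod 31.
Repeated squaring: 14^2≡10, 14^4≡7, 14^8≡18 (mod 31).
14^8 = 14^(8) ≡ 18 (mod 31).
Check: 18² = 324 ≡ 14 (mod 31). The two roots are 13 and 18.

13, 18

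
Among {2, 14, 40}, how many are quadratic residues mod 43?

2

(2/43) = -1 → non-residue.
(14/43) = +1 → QR.
(40/43) = +1 → QR.
Total quadratic residues among the 3: 2.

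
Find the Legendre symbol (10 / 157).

Euler's criterion: (10/157) ≡ 10^78 (mod 157).
10^2 ≡ 100 (mod 157)
10^4 ≡ 109 (mod 157)
10^8 ≡ 106 (mod 157)
10^16 ≡ 89 (mod 157)
10^32 ≡ 71 (mod 157)
10^64 ≡ 17 (mod 157)
10^78 = 10^(64+8+4+2) ≡ 1 (mod 157).
Result is 1, so (10/157) = 1.

1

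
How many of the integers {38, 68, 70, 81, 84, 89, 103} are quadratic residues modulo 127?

(38/127) = +1 → QR.
(68/127) = +1 → QR.
(70/127) = +1 → QR.
(81/127) = +1 → QR.
(84/127) = +1 → QR.
(89/127) = -1 → non-residue.
(103/127) = +1 → QR.
Total quadratic residues among the 7: 6.

6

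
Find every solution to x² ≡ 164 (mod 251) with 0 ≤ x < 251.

Since 251 ≡ 3 (mod 4), a square root of 164 is 164^((251+1)/4) = 164^63 mod 251.
Repeated squaring: 164^2≡39, 164^4≡15, 164^8≡225, 164^16≡174, 164^32≡156 (mod 251).
164^63 = 164^(32+16+8+4+2+1) ≡ 179 (mod 251).
Check: 179² = 32041 ≡ 164 (mod 251). The two roots are 72 and 179.

72, 179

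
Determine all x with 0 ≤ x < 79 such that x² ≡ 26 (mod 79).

Since 79 ≡ 3 (mod 4), a square root of 26 is 26^((79+1)/4) = 26^20 mod 79.
Repeated squaring: 26^2≡44, 26^4≡40, 26^8≡20, 26^16≡5 (mod 79).
26^20 = 26^(16+4) ≡ 42 (mod 79).
Check: 42² = 1764 ≡ 26 (mod 79). The two roots are 37 and 42.

37, 42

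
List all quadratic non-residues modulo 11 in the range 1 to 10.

2 6 7 8 10

Square k = 1,…,5 (k and 11−k give the same square):
1²=1, 2²=4, 3²=9, 4²≡5, 5²≡3 (mod 11).
The residues are {1, 3, 4, 5, 9}; the non-residues are the remaining 5 nonzero classes.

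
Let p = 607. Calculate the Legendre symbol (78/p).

-1

Pull out 2: since 607 ≡ 7 (mod 8), (2/607) = +1.
Reciprocity: 39 ≡ 3 and 607 ≡ 3 (mod 4), so (39/607) = −(607/39).
Reduce top mod 39: now compute (22/39).
Pull out 2: since 39 ≡ 7 (mod 8), (2/39) = +1.
Reciprocity: 11 ≡ 3 and 39 ≡ 3 (mod 4), so (11/39) = −(39/11).
Reduce top mod 11: now compute (6/11).
Pull out 2: since 11 ≡ 3 (mod 8), (2/11) = -1.
Reciprocity: 3 ≡ 3 and 11 ≡ 3 (mod 4), so (3/11) = −(11/3).
Reduce top mod 3: now compute (2/3).
Pull out 2: since 3 ≡ 3 (mod 8), (2/3) = -1.
Reached (1/3) = 1. Collecting the sign flips along the way, the symbol is -1.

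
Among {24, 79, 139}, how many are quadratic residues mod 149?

(24/149) = +1 → QR.
(79/149) = -1 → non-residue.
(139/149) = -1 → non-residue.
Total quadratic residues among the 3: 1.

1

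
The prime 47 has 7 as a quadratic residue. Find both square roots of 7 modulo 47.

17, 30

Since 47 ≡ 3 (mod 4), a square root of 7 is 7^((47+1)/4) = 7^12 mod 47.
Repeated squaring: 7^2≡2, 7^4≡4, 7^8≡16 (mod 47).
7^12 = 7^(8+4) ≡ 17 (mod 47).
Check: 17² = 289 ≡ 7 (mod 47). The two roots are 17 and 30.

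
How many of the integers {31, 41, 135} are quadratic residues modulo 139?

(31/139) = +1 → QR.
(41/139) = +1 → QR.
(135/139) = -1 → non-residue.
Total quadratic residues among the 3: 2.

2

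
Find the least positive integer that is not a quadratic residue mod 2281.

7

(2/2281) = +1, so 2 is a residue.
(3/2281) = +1, so 3 is a residue.
(4/2281) = +1, so 4 is a residue.
(5/2281) = +1, so 5 is a residue.
(6/2281) = +1, so 6 is a residue.
(7/2281) = −1, so 7 is the smallest positive non-residue mod 2281.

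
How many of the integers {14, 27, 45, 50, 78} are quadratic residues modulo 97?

(14/97) = -1 → non-residue.
(27/97) = +1 → QR.
(45/97) = -1 → non-residue.
(50/97) = +1 → QR.
(78/97) = -1 → non-residue.
Total quadratic residues among the 5: 2.

2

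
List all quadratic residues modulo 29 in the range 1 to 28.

Square k = 1,…,14 (k and 29−k give the same square):
1²=1, 2²=4, 3²=9, 4²=16, 5²=25, 6²≡7, 7²≡20, 8²≡6, 9²≡23, 10²≡13, 11²≡5, 12²≡28, 13²≡24, 14²≡22 (mod 29).
So the quadratic residues mod 29 are {1, 4, 5, 6, 7, 9, 13, 16, 20, 22, 23, 24, 25, 28}.

1, 4, 5, 6, 7, 9, 13, 16, 20, 22, 23, 24, 25, 28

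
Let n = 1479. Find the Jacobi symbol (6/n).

0

Pull out 2: since 1479 ≡ 7 (mod 8), (2/1479) = +1.
Reciprocity: 3 ≡ 3 and 1479 ≡ 3 (mod 4), so (3/1479) = −(1479/3).
Reduce top mod 3: now compute (0/3).
Top reduces to 0: gcd > 1, so the symbol is 0.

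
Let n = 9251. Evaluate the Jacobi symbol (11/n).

Reciprocity: 11 ≡ 3 and 9251 ≡ 3 (mod 4), so (11/9251) = −(9251/11).
Reduce top mod 11: now compute (0/11).
Top reduces to 0: gcd > 1, so the symbol is 0.

0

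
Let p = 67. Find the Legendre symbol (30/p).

Pull out 2: since 67 ≡ 3 (mod 8), (2/67) = -1.
Reciprocity: 15 ≡ 3 and 67 ≡ 3 (mod 4), so (15/67) = −(67/15).
Reduce top mod 15: now compute (7/15).
Reciprocity: 7 ≡ 3 and 15 ≡ 3 (mod 4), so (7/15) = −(15/7).
Reduce top mod 7: now compute (1/7).
Reached (1/7) = 1. Collecting the sign flips along the way, the symbol is -1.

-1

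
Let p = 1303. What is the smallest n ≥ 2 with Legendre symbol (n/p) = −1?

3

(2/1303) = +1, so 2 is a residue.
(3/1303) = −1, so 3 is the smallest positive non-residue mod 1303.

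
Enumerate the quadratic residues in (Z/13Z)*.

1 3 4 9 10 12

Square k = 1,…,6 (k and 13−k give the same square):
1²=1, 2²=4, 3²=9, 4²≡3, 5²≡12, 6²≡10 (mod 13).
So the quadratic residues mod 13 are {1, 3, 4, 9, 10, 12}.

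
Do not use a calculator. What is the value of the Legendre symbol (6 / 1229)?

1

Pull out 2: since 1229 ≡ 5 (mod 8), (2/1229) = -1.
Reciprocity: 3 ≡ 3 and 1229 ≡ 1 (mod 4), so (3/1229) = +(1229/3).
Reduce top mod 3: now compute (2/3).
Pull out 2: since 3 ≡ 3 (mod 8), (2/3) = -1.
Reached (1/3) = 1. Collecting the sign flips along the way, the symbol is +1.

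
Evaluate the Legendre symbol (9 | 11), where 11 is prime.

Reciprocity: 9 ≡ 1 and 11 ≡ 3 (mod 4), so (9/11) = +(11/9).
Reduce top mod 9: now compute (2/9).
Pull out 2: since 9 ≡ 1 (mod 8), (2/9) = +1.
Reached (1/9) = 1. Collecting the sign flips along the way, the symbol is +1.

1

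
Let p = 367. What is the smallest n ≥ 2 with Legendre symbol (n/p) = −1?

(2/367) = +1, so 2 is a residue.
(3/367) = −1, so 3 is the smallest positive non-residue mod 367.

3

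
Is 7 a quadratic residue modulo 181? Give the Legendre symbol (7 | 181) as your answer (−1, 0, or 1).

Reciprocity: 7 ≡ 3 and 181 ≡ 1 (mod 4), so (7/181) = +(181/7).
Reduce top mod 7: now compute (6/7).
Pull out 2: since 7 ≡ 7 (mod 8), (2/7) = +1.
Reciprocity: 3 ≡ 3 and 7 ≡ 3 (mod 4), so (3/7) = −(7/3).
Reduce top mod 3: now compute (1/3).
Reached (1/3) = 1. Collecting the sign flips along the way, the symbol is -1.

-1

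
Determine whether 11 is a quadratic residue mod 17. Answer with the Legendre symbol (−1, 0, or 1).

Reciprocity: 11 ≡ 3 and 17 ≡ 1 (mod 4), so (11/17) = +(17/11).
Reduce top mod 11: now compute (6/11).
Pull out 2: since 11 ≡ 3 (mod 8), (2/11) = -1.
Reciprocity: 3 ≡ 3 and 11 ≡ 3 (mod 4), so (3/11) = −(11/3).
Reduce top mod 3: now compute (2/3).
Pull out 2: since 3 ≡ 3 (mod 8), (2/3) = -1.
Reached (1/3) = 1. Collecting the sign flips along the way, the symbol is -1.

-1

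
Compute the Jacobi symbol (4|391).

1

Pull out 2^2: since 391 ≡ 7 (mod 8), (2/391) = +1, so (2/391)^2 = +1.
Reached (1/391) = 1. Collecting the sign flips along the way, the symbol is +1.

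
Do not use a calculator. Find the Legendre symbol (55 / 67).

Reciprocity: 55 ≡ 3 and 67 ≡ 3 (mod 4), so (55/67) = −(67/55).
Reduce top mod 55: now compute (12/55).
Pull out 2^2: since 55 ≡ 7 (mod 8), (2/55) = +1, so (2/55)^2 = +1.
Reciprocity: 3 ≡ 3 and 55 ≡ 3 (mod 4), so (3/55) = −(55/3).
Reduce top mod 3: now compute (1/3).
Reached (1/3) = 1. Collecting the sign flips along the way, the symbol is +1.

1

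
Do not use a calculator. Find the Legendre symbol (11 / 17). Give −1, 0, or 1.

Euler's criterion: (11/17) ≡ 11^8 (mod 17).
11^2 ≡ 2 (mod 17)
11^4 ≡ 4 (mod 17)
11^8 ≡ 16 (mod 17)
11^8 = 11^(8) ≡ 16 (mod 17).
Result is 16 ≡ −1, so (11/17) = −1.

-1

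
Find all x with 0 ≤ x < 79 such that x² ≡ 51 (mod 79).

Since 79 ≡ 3 (mod 4), a square root of 51 is 51^((79+1)/4) = 51^20 mod 79.
Repeated squaring: 51^2≡73, 51^4≡36, 51^8≡32, 51^16≡76 (mod 79).
51^20 = 51^(16+4) ≡ 50 (mod 79).
Check: 50² = 2500 ≡ 51 (mod 79). The two roots are 29 and 50.

29, 50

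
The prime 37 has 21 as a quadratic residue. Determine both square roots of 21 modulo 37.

37 ≡ 1 (mod 4), so we find a root by search.
Trying successive values, 13² = 169 ≡ 21 (mod 37). The other root is 37 − 13 = 24.

13, 24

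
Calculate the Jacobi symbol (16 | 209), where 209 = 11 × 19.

1

Pull out 2^4: since 209 ≡ 1 (mod 8), (2/209) = +1, so (2/209)^4 = +1.
Reached (1/209) = 1. Collecting the sign flips along the way, the symbol is +1.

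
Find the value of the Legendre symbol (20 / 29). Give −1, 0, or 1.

Pull out 2^2: since 29 ≡ 5 (mod 8), (2/29) = -1, so (2/29)^2 = +1.
Reciprocity: 5 ≡ 1 and 29 ≡ 1 (mod 4), so (5/29) = +(29/5).
Reduce top mod 5: now compute (4/5).
Pull out 2^2: since 5 ≡ 5 (mod 8), (2/5) = -1, so (2/5)^2 = +1.
Reached (1/5) = 1. Collecting the sign flips along the way, the symbol is +1.

1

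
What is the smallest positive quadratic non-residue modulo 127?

3

(2/127) = +1, so 2 is a residue.
(3/127) = −1, so 3 is the smallest positive non-residue mod 127.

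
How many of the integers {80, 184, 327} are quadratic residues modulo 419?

1

(80/419) = +1 → QR.
(184/419) = -1 → non-residue.
(327/419) = -1 → non-residue.
Total quadratic residues among the 3: 1.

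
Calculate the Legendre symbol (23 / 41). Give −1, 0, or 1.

Euler's criterion: (23/41) ≡ 23^20 (mod 41).
23^2 ≡ 37 (mod 41)
23^4 ≡ 16 (mod 41)
23^8 ≡ 10 (mod 41)
23^16 ≡ 18 (mod 41)
23^20 = 23^(16+4) ≡ 1 (mod 41).
Result is 1, so (23/41) = 1.

1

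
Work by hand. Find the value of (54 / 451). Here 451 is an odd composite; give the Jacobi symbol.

1

Pull out 2: since 451 ≡ 3 (mod 8), (2/451) = -1.
Reciprocity: 27 ≡ 3 and 451 ≡ 3 (mod 4), so (27/451) = −(451/27).
Reduce top mod 27: now compute (19/27).
Reciprocity: 19 ≡ 3 and 27 ≡ 3 (mod 4), so (19/27) = −(27/19).
Reduce top mod 19: now compute (8/19).
Pull out 2^3: since 19 ≡ 3 (mod 8), (2/19) = -1, so (2/19)^3 = -1.
Reached (1/19) = 1. Collecting the sign flips along the way, the symbol is +1.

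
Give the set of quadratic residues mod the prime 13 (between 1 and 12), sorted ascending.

1, 3, 4, 9, 10, 12

Square k = 1,…,6 (k and 13−k give the same square):
1²=1, 2²=4, 3²=9, 4²≡3, 5²≡12, 6²≡10 (mod 13).
So the quadratic residues mod 13 are {1, 3, 4, 9, 10, 12}.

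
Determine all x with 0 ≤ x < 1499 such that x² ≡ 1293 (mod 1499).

Since 1499 ≡ 3 (mod 4), a square root of 1293 is 1293^((1499+1)/4) = 1293^375 mod 1499.
Repeated squaring: 1293^2≡464, 1293^4≡939, 1293^8≡309, 1293^16≡1044, 1293^32≡163, 1293^64≡1086, 1293^128≡1182, 1293^256≡56 (mod 1499).
1293^375 = 1293^(256+64+32+16+4+2+1) ≡ 887 (mod 1499).
Check: 887² = 786769 ≡ 1293 (mod 1499). The two roots are 612 and 887.

612, 887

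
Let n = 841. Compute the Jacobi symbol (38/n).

1

Pull out 2: since 841 ≡ 1 (mod 8), (2/841) = +1.
Reciprocity: 19 ≡ 3 and 841 ≡ 1 (mod 4), so (19/841) = +(841/19).
Reduce top mod 19: now compute (5/19).
Reciprocity: 5 ≡ 1 and 19 ≡ 3 (mod 4), so (5/19) = +(19/5).
Reduce top mod 5: now compute (4/5).
Pull out 2^2: since 5 ≡ 5 (mod 8), (2/5) = -1, so (2/5)^2 = +1.
Reached (1/5) = 1. Collecting the sign flips along the way, the symbol is +1.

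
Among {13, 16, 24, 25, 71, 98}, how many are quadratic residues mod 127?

5

(13/127) = +1 → QR.
(16/127) = +1 → QR.
(24/127) = -1 → non-residue.
(25/127) = +1 → QR.
(71/127) = +1 → QR.
(98/127) = +1 → QR.
Total quadratic residues among the 6: 5.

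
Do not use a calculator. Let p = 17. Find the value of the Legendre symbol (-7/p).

Euler's criterion: (-7/17) ≡ 10^8 (mod 17).
10^2 ≡ 15 (mod 17)
10^4 ≡ 4 (mod 17)
10^8 ≡ 16 (mod 17)
10^8 = 10^(8) ≡ 16 (mod 17).
Result is 16 ≡ −1, so (-7/17) = −1.

-1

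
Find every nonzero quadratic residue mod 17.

Square k = 1,…,8 (k and 17−k give the same square):
1²=1, 2²=4, 3²=9, 4²=16, 5²≡8, 6²≡2, 7²≡15, 8²≡13 (mod 17).
So the quadratic residues mod 17 are {1, 2, 4, 8, 9, 13, 15, 16}.

1 2 4 8 9 13 15 16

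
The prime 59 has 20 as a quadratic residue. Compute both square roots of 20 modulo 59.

16, 43

Since 59 ≡ 3 (mod 4), a square root of 20 is 20^((59+1)/4) = 20^15 mod 59.
Repeated squaring: 20^2≡46, 20^4≡51, 20^8≡5 (mod 59).
20^15 = 20^(8+4+2+1) ≡ 16 (mod 59).
Check: 16² = 256 ≡ 20 (mod 59). The two roots are 16 and 43.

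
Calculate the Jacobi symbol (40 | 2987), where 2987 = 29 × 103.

Pull out 2^3: since 2987 ≡ 3 (mod 8), (2/2987) = -1, so (2/2987)^3 = -1.
Reciprocity: 5 ≡ 1 and 2987 ≡ 3 (mod 4), so (5/2987) = +(2987/5).
Reduce top mod 5: now compute (2/5).
Pull out 2: since 5 ≡ 5 (mod 8), (2/5) = -1.
Reached (1/5) = 1. Collecting the sign flips along the way, the symbol is +1.

1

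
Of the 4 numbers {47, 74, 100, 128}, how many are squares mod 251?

(47/251) = -1 → non-residue.
(74/251) = +1 → QR.
(100/251) = +1 → QR.
(128/251) = -1 → non-residue.
Total quadratic residues among the 4: 2.

2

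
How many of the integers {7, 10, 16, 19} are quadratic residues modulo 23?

(7/23) = -1 → non-residue.
(10/23) = -1 → non-residue.
(16/23) = +1 → QR.
(19/23) = -1 → non-residue.
Total quadratic residues among the 4: 1.

1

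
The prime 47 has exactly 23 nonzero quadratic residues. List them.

Square k = 1,…,23 (k and 47−k give the same square):
1²=1, 2²=4, 3²=9, 4²=16, 5²=25, 6²=36, 7²≡2, 8²≡17, 9²≡34, 10²≡6, 11²≡27, 12²≡3, 13²≡28, 14²≡8, 15²≡37, 16²≡21, 17²≡7, 18²≡42, 19²≡32, 20²≡24, 21²≡18, 22²≡14, 23²≡12 (mod 47).
So the quadratic residues mod 47 are {1, 2, 3, 4, 6, 7, 8, 9, 12, 14, 16, 17, 18, 21, 24, 25, 27, 28, 32, 34, 36, 37, 42}.

1,2,3,4,6,7,8,9,12,14,16,17,18,21,24,25,27,28,32,34,36,37,42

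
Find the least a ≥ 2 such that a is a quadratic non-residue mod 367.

(2/367) = +1, so 2 is a residue.
(3/367) = −1, so 3 is the smallest positive non-residue mod 367.

3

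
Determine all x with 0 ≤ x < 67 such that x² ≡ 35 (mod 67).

13, 54

Since 67 ≡ 3 (mod 4), a square root of 35 is 35^((67+1)/4) = 35^17 mod 67.
Repeated squaring: 35^2≡19, 35^4≡26, 35^8≡6, 35^16≡36 (mod 67).
35^17 = 35^(16+1) ≡ 54 (mod 67).
Check: 54² = 2916 ≡ 35 (mod 67). The two roots are 13 and 54.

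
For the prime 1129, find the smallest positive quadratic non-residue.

11

(2/1129) = +1, so 2 is a residue.
(3/1129) = +1, so 3 is a residue.
(4/1129) = +1, so 4 is a residue.
(5/1129) = +1, so 5 is a residue.
(6/1129) = +1, so 6 is a residue.
(7/1129) = +1, so 7 is a residue.
(8/1129) = +1, so 8 is a residue.
(9/1129) = +1, so 9 is a residue.
(10/1129) = +1, so 10 is a residue.
(11/1129) = −1, so 11 is the smallest positive non-residue mod 1129.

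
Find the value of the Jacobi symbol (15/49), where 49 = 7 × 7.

1

Reciprocity: 15 ≡ 3 and 49 ≡ 1 (mod 4), so (15/49) = +(49/15).
Reduce top mod 15: now compute (4/15).
Pull out 2^2: since 15 ≡ 7 (mod 8), (2/15) = +1, so (2/15)^2 = +1.
Reached (1/15) = 1. Collecting the sign flips along the way, the symbol is +1.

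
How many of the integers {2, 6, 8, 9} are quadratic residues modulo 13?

(2/13) = -1 → non-residue.
(6/13) = -1 → non-residue.
(8/13) = -1 → non-residue.
(9/13) = +1 → QR.
Total quadratic residues among the 4: 1.

1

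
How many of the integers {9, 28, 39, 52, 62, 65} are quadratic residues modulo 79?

4

(9/79) = +1 → QR.
(28/79) = -1 → non-residue.
(39/79) = -1 → non-residue.
(52/79) = +1 → QR.
(62/79) = +1 → QR.
(65/79) = +1 → QR.
Total quadratic residues among the 6: 4.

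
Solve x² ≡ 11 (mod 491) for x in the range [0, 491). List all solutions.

Since 491 ≡ 3 (mod 4), a square root of 11 is 11^((491+1)/4) = 11^123 mod 491.
Repeated squaring: 11^2≡121, 11^4≡402, 11^8≡65, 11^16≡297, 11^32≡320, 11^64≡272 (mod 491).
11^123 = 11^(64+32+16+8+2+1) ≡ 275 (mod 491).
Check: 275² = 75625 ≡ 11 (mod 491). The two roots are 216 and 275.

216, 275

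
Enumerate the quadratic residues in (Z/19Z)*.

Square k = 1,…,9 (k and 19−k give the same square):
1²=1, 2²=4, 3²=9, 4²=16, 5²≡6, 6²≡17, 7²≡11, 8²≡7, 9²≡5 (mod 19).
So the quadratic residues mod 19 are {1, 4, 5, 6, 7, 9, 11, 16, 17}.

1 4 5 6 7 9 11 16 17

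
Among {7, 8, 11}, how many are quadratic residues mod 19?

(7/19) = +1 → QR.
(8/19) = -1 → non-residue.
(11/19) = +1 → QR.
Total quadratic residues among the 3: 2.

2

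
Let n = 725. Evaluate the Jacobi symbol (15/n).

0

Reciprocity: 15 ≡ 3 and 725 ≡ 1 (mod 4), so (15/725) = +(725/15).
Reduce top mod 15: now compute (5/15).
Reciprocity: 5 ≡ 1 and 15 ≡ 3 (mod 4), so (5/15) = +(15/5).
Reduce top mod 5: now compute (0/5).
Top reduces to 0: gcd > 1, so the symbol is 0.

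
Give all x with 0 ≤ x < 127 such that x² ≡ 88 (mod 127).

56, 71

Since 127 ≡ 3 (mod 4), a square root of 88 is 88^((127+1)/4) = 88^32 mod 127.
Repeated squaring: 88^2≡124, 88^4≡9, 88^8≡81, 88^16≡84, 88^32≡71 (mod 127).
88^32 = 88^(32) ≡ 71 (mod 127).
Check: 71² = 5041 ≡ 88 (mod 127). The two roots are 56 and 71.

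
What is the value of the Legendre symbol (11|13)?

Reciprocity: 11 ≡ 3 and 13 ≡ 1 (mod 4), so (11/13) = +(13/11).
Reduce top mod 11: now compute (2/11).
Pull out 2: since 11 ≡ 3 (mod 8), (2/11) = -1.
Reached (1/11) = 1. Collecting the sign flips along the way, the symbol is -1.

-1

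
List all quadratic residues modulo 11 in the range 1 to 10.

Square k = 1,…,5 (k and 11−k give the same square):
1²=1, 2²=4, 3²=9, 4²≡5, 5²≡3 (mod 11).
So the quadratic residues mod 11 are {1, 3, 4, 5, 9}.

1,3,4,5,9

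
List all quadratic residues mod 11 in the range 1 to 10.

1 3 4 5 9

Square k = 1,…,5 (k and 11−k give the same square):
1²=1, 2²=4, 3²=9, 4²≡5, 5²≡3 (mod 11).
So the quadratic residues mod 11 are {1, 3, 4, 5, 9}.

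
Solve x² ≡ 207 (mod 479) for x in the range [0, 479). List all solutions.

74, 405

Since 479 ≡ 3 (mod 4), a square root of 207 is 207^((479+1)/4) = 207^120 mod 479.
Repeated squaring: 207^2≡218, 207^4≡103, 207^8≡71, 207^16≡251, 207^32≡252, 207^64≡276 (mod 479).
207^120 = 207^(64+32+16+8) ≡ 405 (mod 479).
Check: 405² = 164025 ≡ 207 (mod 479). The two roots are 74 and 405.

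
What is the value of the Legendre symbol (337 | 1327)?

1

Reciprocity: 337 ≡ 1 and 1327 ≡ 3 (mod 4), so (337/1327) = +(1327/337).
Reduce top mod 337: now compute (316/337).
Pull out 2^2: since 337 ≡ 1 (mod 8), (2/337) = +1, so (2/337)^2 = +1.
Reciprocity: 79 ≡ 3 and 337 ≡ 1 (mod 4), so (79/337) = +(337/79).
Reduce top mod 79: now compute (21/79).
Reciprocity: 21 ≡ 1 and 79 ≡ 3 (mod 4), so (21/79) = +(79/21).
Reduce top mod 21: now compute (16/21).
Pull out 2^4: since 21 ≡ 5 (mod 8), (2/21) = -1, so (2/21)^4 = +1.
Reached (1/21) = 1. Collecting the sign flips along the way, the symbol is +1.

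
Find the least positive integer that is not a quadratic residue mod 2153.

(2/2153) = +1, so 2 is a residue.
(3/2153) = −1, so 3 is the smallest positive non-residue mod 2153.

3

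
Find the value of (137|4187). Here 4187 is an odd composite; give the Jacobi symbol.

1

Reciprocity: 137 ≡ 1 and 4187 ≡ 3 (mod 4), so (137/4187) = +(4187/137).
Reduce top mod 137: now compute (77/137).
Reciprocity: 77 ≡ 1 and 137 ≡ 1 (mod 4), so (77/137) = +(137/77).
Reduce top mod 77: now compute (60/77).
Pull out 2^2: since 77 ≡ 5 (mod 8), (2/77) = -1, so (2/77)^2 = +1.
Reciprocity: 15 ≡ 3 and 77 ≡ 1 (mod 4), so (15/77) = +(77/15).
Reduce top mod 15: now compute (2/15).
Pull out 2: since 15 ≡ 7 (mod 8), (2/15) = +1.
Reached (1/15) = 1. Collecting the sign flips along the way, the symbol is +1.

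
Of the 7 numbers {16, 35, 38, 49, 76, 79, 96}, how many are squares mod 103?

(16/103) = +1 → QR.
(35/103) = -1 → non-residue.
(38/103) = +1 → QR.
(49/103) = +1 → QR.
(76/103) = +1 → QR.
(79/103) = +1 → QR.
(96/103) = -1 → non-residue.
Total quadratic residues among the 7: 5.

5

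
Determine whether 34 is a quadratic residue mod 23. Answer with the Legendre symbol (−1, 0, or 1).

-1

Euler's criterion: (34/23) ≡ 11^11 (mod 23).
11^2 ≡ 6 (mod 23)
11^4 ≡ 13 (mod 23)
11^8 ≡ 8 (mod 23)
11^11 = 11^(8+2+1) ≡ 22 (mod 23).
Result is 22 ≡ −1, so (34/23) = −1.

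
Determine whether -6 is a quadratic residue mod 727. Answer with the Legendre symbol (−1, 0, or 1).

1

First reduce: -6 ≡ 721 (mod 727).
Reciprocity: 721 ≡ 1 and 727 ≡ 3 (mod 4), so (721/727) = +(727/721).
Reduce top mod 721: now compute (6/721).
Pull out 2: since 721 ≡ 1 (mod 8), (2/721) = +1.
Reciprocity: 3 ≡ 3 and 721 ≡ 1 (mod 4), so (3/721) = +(721/3).
Reduce top mod 3: now compute (1/3).
Reached (1/3) = 1. Collecting the sign flips along the way, the symbol is +1.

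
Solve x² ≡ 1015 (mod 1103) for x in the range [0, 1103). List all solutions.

159, 944

Since 1103 ≡ 3 (mod 4), a square root of 1015 is 1015^((1103+1)/4) = 1015^276 mod 1103.
Repeated squaring: 1015^2≡23, 1015^4≡529, 1015^8≡782, 1015^16≡462, 1015^32≡565, 1015^64≡458, 1015^128≡194, 1015^256≡134 (mod 1103).
1015^276 = 1015^(256+16+4) ≡ 159 (mod 1103).
Check: 159² = 25281 ≡ 1015 (mod 1103). The two roots are 159 and 944.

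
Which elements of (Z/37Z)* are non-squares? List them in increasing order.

Square k = 1,…,18 (k and 37−k give the same square):
1²=1, 2²=4, 3²=9, 4²=16, 5²=25, 6²=36, 7²≡12, 8²≡27, 9²≡7, 10²≡26, 11²≡10, 12²≡33, 13²≡21, 14²≡11, 15²≡3, 16²≡34, 17²≡30, 18²≡28 (mod 37).
The residues are {1, 3, 4, 7, 9, 10, 11, 12, 16, 21, 25, 26, 27, 28, 30, 33, 34, 36}; the non-residues are the remaining 18 nonzero classes.

2, 5, 6, 8, 13, 14, 15, 17, 18, 19, 20, 22, 23, 24, 29, 31, 32, 35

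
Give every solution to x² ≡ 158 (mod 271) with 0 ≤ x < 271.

Since 271 ≡ 3 (mod 4), a square root of 158 is 158^((271+1)/4) = 158^68 mod 271.
Repeated squaring: 158^2≡32, 158^4≡211, 158^8≡77, 158^16≡238, 158^32≡5, 158^64≡25 (mod 271).
158^68 = 158^(64+4) ≡ 126 (mod 271).
Check: 126² = 15876 ≡ 158 (mod 271). The two roots are 126 and 145.

126, 145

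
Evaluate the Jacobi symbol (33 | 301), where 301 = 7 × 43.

Reciprocity: 33 ≡ 1 and 301 ≡ 1 (mod 4), so (33/301) = +(301/33).
Reduce top mod 33: now compute (4/33).
Pull out 2^2: since 33 ≡ 1 (mod 8), (2/33) = +1, so (2/33)^2 = +1.
Reached (1/33) = 1. Collecting the sign flips along the way, the symbol is +1.

1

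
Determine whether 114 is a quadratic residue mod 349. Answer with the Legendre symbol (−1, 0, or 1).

Euler's criterion: (114/349) ≡ 114^174 (mod 349).
114^2 ≡ 83 (mod 349)
114^4 ≡ 258 (mod 349)
114^8 ≡ 254 (mod 349)
114^16 ≡ 300 (mod 349)
114^32 ≡ 307 (mod 349)
114^64 ≡ 19 (mod 349)
114^128 ≡ 12 (mod 349)
114^174 = 114^(128+32+8+4+2) ≡ 348 (mod 349).
Result is 348 ≡ −1, so (114/349) = −1.

-1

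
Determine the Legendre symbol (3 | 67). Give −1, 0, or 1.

Euler's criterion: (3/67) ≡ 3^33 (mod 67).
3^2 ≡ 9 (mod 67)
3^4 ≡ 14 (mod 67)
3^8 ≡ 62 (mod 67)
3^16 ≡ 25 (mod 67)
3^32 ≡ 22 (mod 67)
3^33 = 3^(32+1) ≡ 66 (mod 67).
Result is 66 ≡ −1, so (3/67) = −1.

-1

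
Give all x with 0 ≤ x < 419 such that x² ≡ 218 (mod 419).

Since 419 ≡ 3 (mod 4), a square root of 218 is 218^((419+1)/4) = 218^105 mod 419.
Repeated squaring: 218^2≡177, 218^4≡323, 218^8≡417, 218^16≡4, 218^32≡16, 218^64≡256 (mod 419).
218^105 = 218^(64+32+8+1) ≡ 341 (mod 419).
Check: 341² = 116281 ≡ 218 (mod 419). The two roots are 78 and 341.

78, 341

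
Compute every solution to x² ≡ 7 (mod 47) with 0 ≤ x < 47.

Since 47 ≡ 3 (mod 4), a square root of 7 is 7^((47+1)/4) = 7^12 mod 47.
Repeated squaring: 7^2≡2, 7^4≡4, 7^8≡16 (mod 47).
7^12 = 7^(8+4) ≡ 17 (mod 47).
Check: 17² = 289 ≡ 7 (mod 47). The two roots are 17 and 30.

17, 30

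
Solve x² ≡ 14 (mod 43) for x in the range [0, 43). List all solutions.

Since 43 ≡ 3 (mod 4), a square root of 14 is 14^((43+1)/4) = 14^11 mod 43.
Repeated squaring: 14^2≡24, 14^4≡17, 14^8≡31 (mod 43).
14^11 = 14^(8+2+1) ≡ 10 (mod 43).
Check: 10² = 100 ≡ 14 (mod 43). The two roots are 10 and 33.

10, 33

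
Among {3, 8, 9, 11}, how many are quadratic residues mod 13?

2

(3/13) = +1 → QR.
(8/13) = -1 → non-residue.
(9/13) = +1 → QR.
(11/13) = -1 → non-residue.
Total quadratic residues among the 4: 2.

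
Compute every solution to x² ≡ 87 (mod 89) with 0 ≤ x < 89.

89 ≡ 1 (mod 4), so we find a root by search.
Trying successive values, 40² = 1600 ≡ 87 (mod 89). The other root is 89 − 40 = 49.

40, 49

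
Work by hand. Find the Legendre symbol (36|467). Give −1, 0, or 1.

Pull out 2^2: since 467 ≡ 3 (mod 8), (2/467) = -1, so (2/467)^2 = +1.
Reciprocity: 9 ≡ 1 and 467 ≡ 3 (mod 4), so (9/467) = +(467/9).
Reduce top mod 9: now compute (8/9).
Pull out 2^3: since 9 ≡ 1 (mod 8), (2/9) = +1, so (2/9)^3 = +1.
Reached (1/9) = 1. Collecting the sign flips along the way, the symbol is +1.

1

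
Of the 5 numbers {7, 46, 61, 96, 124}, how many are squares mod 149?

5

(7/149) = +1 → QR.
(46/149) = +1 → QR.
(61/149) = +1 → QR.
(96/149) = +1 → QR.
(124/149) = +1 → QR.
Total quadratic residues among the 5: 5.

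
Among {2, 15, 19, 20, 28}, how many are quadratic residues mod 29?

(2/29) = -1 → non-residue.
(15/29) = -1 → non-residue.
(19/29) = -1 → non-residue.
(20/29) = +1 → QR.
(28/29) = +1 → QR.
Total quadratic residues among the 5: 2.

2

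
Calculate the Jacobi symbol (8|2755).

-1

Pull out 2^3: since 2755 ≡ 3 (mod 8), (2/2755) = -1, so (2/2755)^3 = -1.
Reached (1/2755) = 1. Collecting the sign flips along the way, the symbol is -1.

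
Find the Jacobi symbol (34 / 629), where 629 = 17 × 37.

Pull out 2: since 629 ≡ 5 (mod 8), (2/629) = -1.
Reciprocity: 17 ≡ 1 and 629 ≡ 1 (mod 4), so (17/629) = +(629/17).
Reduce top mod 17: now compute (0/17).
Top reduces to 0: gcd > 1, so the symbol is 0.

0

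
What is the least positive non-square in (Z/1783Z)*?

(2/1783) = +1, so 2 is a residue.
(3/1783) = −1, so 3 is the smallest positive non-residue mod 1783.

3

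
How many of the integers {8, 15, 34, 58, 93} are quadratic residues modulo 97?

2

(8/97) = +1 → QR.
(15/97) = -1 → non-residue.
(34/97) = -1 → non-residue.
(58/97) = -1 → non-residue.
(93/97) = +1 → QR.
Total quadratic residues among the 5: 2.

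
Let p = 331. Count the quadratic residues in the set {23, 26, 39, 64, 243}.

3

(23/331) = -1 → non-residue.
(26/331) = +1 → QR.
(39/331) = +1 → QR.
(64/331) = +1 → QR.
(243/331) = -1 → non-residue.
Total quadratic residues among the 5: 3.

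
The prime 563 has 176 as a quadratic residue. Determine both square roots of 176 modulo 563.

141, 422

Since 563 ≡ 3 (mod 4), a square root of 176 is 176^((563+1)/4) = 176^141 mod 563.
Repeated squaring: 176^2≡11, 176^4≡121, 176^8≡3, 176^16≡9, 176^32≡81, 176^64≡368, 176^128≡304 (mod 563).
176^141 = 176^(128+8+4+1) ≡ 141 (mod 563).
Check: 141² = 19881 ≡ 176 (mod 563). The two roots are 141 and 422.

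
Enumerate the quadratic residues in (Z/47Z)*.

1,2,3,4,6,7,8,9,12,14,16,17,18,21,24,25,27,28,32,34,36,37,42

Square k = 1,…,23 (k and 47−k give the same square):
1²=1, 2²=4, 3²=9, 4²=16, 5²=25, 6²=36, 7²≡2, 8²≡17, 9²≡34, 10²≡6, 11²≡27, 12²≡3, 13²≡28, 14²≡8, 15²≡37, 16²≡21, 17²≡7, 18²≡42, 19²≡32, 20²≡24, 21²≡18, 22²≡14, 23²≡12 (mod 47).
So the quadratic residues mod 47 are {1, 2, 3, 4, 6, 7, 8, 9, 12, 14, 16, 17, 18, 21, 24, 25, 27, 28, 32, 34, 36, 37, 42}.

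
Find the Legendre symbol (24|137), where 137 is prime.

-1

Euler's criterion: (24/137) ≡ 24^68 (mod 137).
24^2 ≡ 28 (mod 137)
24^4 ≡ 99 (mod 137)
24^8 ≡ 74 (mod 137)
24^16 ≡ 133 (mod 137)
24^32 ≡ 16 (mod 137)
24^64 ≡ 119 (mod 137)
24^68 = 24^(64+4) ≡ 136 (mod 137).
Result is 136 ≡ −1, so (24/137) = −1.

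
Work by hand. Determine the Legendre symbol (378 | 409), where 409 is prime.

Pull out 2: since 409 ≡ 1 (mod 8), (2/409) = +1.
Reciprocity: 189 ≡ 1 and 409 ≡ 1 (mod 4), so (189/409) = +(409/189).
Reduce top mod 189: now compute (31/189).
Reciprocity: 31 ≡ 3 and 189 ≡ 1 (mod 4), so (31/189) = +(189/31).
Reduce top mod 31: now compute (3/31).
Reciprocity: 3 ≡ 3 and 31 ≡ 3 (mod 4), so (3/31) = −(31/3).
Reduce top mod 3: now compute (1/3).
Reached (1/3) = 1. Collecting the sign flips along the way, the symbol is -1.

-1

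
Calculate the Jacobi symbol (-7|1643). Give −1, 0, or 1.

First reduce: -7 ≡ 1636 (mod 1643).
Pull out 2^2: since 1643 ≡ 3 (mod 8), (2/1643) = -1, so (2/1643)^2 = +1.
Reciprocity: 409 ≡ 1 and 1643 ≡ 3 (mod 4), so (409/1643) = +(1643/409).
Reduce top mod 409: now compute (7/409).
Reciprocity: 7 ≡ 3 and 409 ≡ 1 (mod 4), so (7/409) = +(409/7).
Reduce top mod 7: now compute (3/7).
Reciprocity: 3 ≡ 3 and 7 ≡ 3 (mod 4), so (3/7) = −(7/3).
Reduce top mod 3: now compute (1/3).
Reached (1/3) = 1. Collecting the sign flips along the way, the symbol is -1.

-1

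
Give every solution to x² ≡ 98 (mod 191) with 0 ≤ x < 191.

Since 191 ≡ 3 (mod 4), a square root of 98 is 98^((191+1)/4) = 98^48 mod 191.
Repeated squaring: 98^2≡54, 98^4≡51, 98^8≡118, 98^16≡172, 98^32≡170 (mod 191).
98^48 = 98^(32+16) ≡ 17 (mod 191).
Check: 17² = 289 ≡ 98 (mod 191). The two roots are 17 and 174.

17, 174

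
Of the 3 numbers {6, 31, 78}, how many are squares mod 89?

(6/89) = -1 → non-residue.
(31/89) = -1 → non-residue.
(78/89) = +1 → QR.
Total quadratic residues among the 3: 1.

1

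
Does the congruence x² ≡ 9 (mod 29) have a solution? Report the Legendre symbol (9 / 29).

1

Reciprocity: 9 ≡ 1 and 29 ≡ 1 (mod 4), so (9/29) = +(29/9).
Reduce top mod 9: now compute (2/9).
Pull out 2: since 9 ≡ 1 (mod 8), (2/9) = +1.
Reached (1/9) = 1. Collecting the sign flips along the way, the symbol is +1.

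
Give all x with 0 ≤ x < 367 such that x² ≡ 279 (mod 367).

Since 367 ≡ 3 (mod 4), a square root of 279 is 279^((367+1)/4) = 279^92 mod 367.
Repeated squaring: 279^2≡37, 279^4≡268, 279^8≡259, 279^16≡287, 279^32≡161, 279^64≡231 (mod 367).
279^92 = 279^(64+16+8+4) ≡ 236 (mod 367).
Check: 236² = 55696 ≡ 279 (mod 367). The two roots are 131 and 236.

131, 236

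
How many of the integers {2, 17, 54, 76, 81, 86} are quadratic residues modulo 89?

(2/89) = +1 → QR.
(17/89) = +1 → QR.
(54/89) = -1 → non-residue.
(76/89) = -1 → non-residue.
(81/89) = +1 → QR.
(86/89) = -1 → non-residue.
Total quadratic residues among the 6: 3.

3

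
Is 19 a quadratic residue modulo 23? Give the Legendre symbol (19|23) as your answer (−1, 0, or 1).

-1

Reciprocity: 19 ≡ 3 and 23 ≡ 3 (mod 4), so (19/23) = −(23/19).
Reduce top mod 19: now compute (4/19).
Pull out 2^2: since 19 ≡ 3 (mod 8), (2/19) = -1, so (2/19)^2 = +1.
Reached (1/19) = 1. Collecting the sign flips along the way, the symbol is -1.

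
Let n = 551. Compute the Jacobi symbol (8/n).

1

Pull out 2^3: since 551 ≡ 7 (mod 8), (2/551) = +1, so (2/551)^3 = +1.
Reached (1/551) = 1. Collecting the sign flips along the way, the symbol is +1.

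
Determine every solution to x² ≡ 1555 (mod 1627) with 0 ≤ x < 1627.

726, 901

Since 1627 ≡ 3 (mod 4), a square root of 1555 is 1555^((1627+1)/4) = 1555^407 mod 1627.
Repeated squaring: 1555^2≡303, 1555^4≡697, 1555^8≡963, 1555^16≡1606, 1555^32≡441, 1555^64≡868, 1555^128≡123, 1555^256≡486 (mod 1627).
1555^407 = 1555^(256+128+16+4+2+1) ≡ 726 (mod 1627).
Check: 726² = 527076 ≡ 1555 (mod 1627). The two roots are 726 and 901.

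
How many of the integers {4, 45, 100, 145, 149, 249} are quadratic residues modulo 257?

(4/257) = +1 → QR.
(45/257) = -1 → non-residue.
(100/257) = +1 → QR.
(145/257) = -1 → non-residue.
(149/257) = -1 → non-residue.
(249/257) = +1 → QR.
Total quadratic residues among the 6: 3.

3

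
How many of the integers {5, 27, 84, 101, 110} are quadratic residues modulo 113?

(5/113) = -1 → non-residue.
(27/113) = -1 → non-residue.
(84/113) = -1 → non-residue.
(101/113) = -1 → non-residue.
(110/113) = -1 → non-residue.
Total quadratic residues among the 5: 0.

0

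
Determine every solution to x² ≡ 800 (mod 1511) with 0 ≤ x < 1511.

515, 996

Since 1511 ≡ 3 (mod 4), a square root of 800 is 800^((1511+1)/4) = 800^378 mod 1511.
Repeated squaring: 800^2≡847, 800^4≡1195, 800^8≡130, 800^16≡279, 800^32≡780, 800^64≡978, 800^128≡21, 800^256≡441 (mod 1511).
800^378 = 800^(256+64+32+16+8+2) ≡ 515 (mod 1511).
Check: 515² = 265225 ≡ 800 (mod 1511). The two roots are 515 and 996.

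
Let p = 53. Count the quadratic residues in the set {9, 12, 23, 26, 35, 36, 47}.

3

(9/53) = +1 → QR.
(12/53) = -1 → non-residue.
(23/53) = -1 → non-residue.
(26/53) = -1 → non-residue.
(35/53) = -1 → non-residue.
(36/53) = +1 → QR.
(47/53) = +1 → QR.
Total quadratic residues among the 7: 3.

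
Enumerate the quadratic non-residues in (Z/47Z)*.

5 10 11 13 15 19 20 22 23 26 29 30 31 33 35 38 39 40 41 43 44 45 46

Square k = 1,…,23 (k and 47−k give the same square):
1²=1, 2²=4, 3²=9, 4²=16, 5²=25, 6²=36, 7²≡2, 8²≡17, 9²≡34, 10²≡6, 11²≡27, 12²≡3, 13²≡28, 14²≡8, 15²≡37, 16²≡21, 17²≡7, 18²≡42, 19²≡32, 20²≡24, 21²≡18, 22²≡14, 23²≡12 (mod 47).
The residues are {1, 2, 3, 4, 6, 7, 8, 9, 12, 14, 16, 17, 18, 21, 24, 25, 27, 28, 32, 34, 36, 37, 42}; the non-residues are the remaining 23 nonzero classes.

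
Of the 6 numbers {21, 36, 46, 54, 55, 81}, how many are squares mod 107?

2

(21/107) = -1 → non-residue.
(36/107) = +1 → QR.
(46/107) = -1 → non-residue.
(54/107) = -1 → non-residue.
(55/107) = -1 → non-residue.
(81/107) = +1 → QR.
Total quadratic residues among the 6: 2.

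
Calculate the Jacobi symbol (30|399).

0

Pull out 2: since 399 ≡ 7 (mod 8), (2/399) = +1.
Reciprocity: 15 ≡ 3 and 399 ≡ 3 (mod 4), so (15/399) = −(399/15).
Reduce top mod 15: now compute (9/15).
Reciprocity: 9 ≡ 1 and 15 ≡ 3 (mod 4), so (9/15) = +(15/9).
Reduce top mod 9: now compute (6/9).
Pull out 2: since 9 ≡ 1 (mod 8), (2/9) = +1.
Reciprocity: 3 ≡ 3 and 9 ≡ 1 (mod 4), so (3/9) = +(9/3).
Reduce top mod 3: now compute (0/3).
Top reduces to 0: gcd > 1, so the symbol is 0.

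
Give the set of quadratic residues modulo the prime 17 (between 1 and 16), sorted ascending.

1, 2, 4, 8, 9, 13, 15, 16

Square k = 1,…,8 (k and 17−k give the same square):
1²=1, 2²=4, 3²=9, 4²=16, 5²≡8, 6²≡2, 7²≡15, 8²≡13 (mod 17).
So the quadratic residues mod 17 are {1, 2, 4, 8, 9, 13, 15, 16}.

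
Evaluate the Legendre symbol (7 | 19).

Reciprocity: 7 ≡ 3 and 19 ≡ 3 (mod 4), so (7/19) = −(19/7).
Reduce top mod 7: now compute (5/7).
Reciprocity: 5 ≡ 1 and 7 ≡ 3 (mod 4), so (5/7) = +(7/5).
Reduce top mod 5: now compute (2/5).
Pull out 2: since 5 ≡ 5 (mod 8), (2/5) = -1.
Reached (1/5) = 1. Collecting the sign flips along the way, the symbol is +1.

1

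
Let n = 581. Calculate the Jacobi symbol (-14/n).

First reduce: -14 ≡ 567 (mod 581).
Reciprocity: 567 ≡ 3 and 581 ≡ 1 (mod 4), so (567/581) = +(581/567).
Reduce top mod 567: now compute (14/567).
Pull out 2: since 567 ≡ 7 (mod 8), (2/567) = +1.
Reciprocity: 7 ≡ 3 and 567 ≡ 3 (mod 4), so (7/567) = −(567/7).
Reduce top mod 7: now compute (0/7).
Top reduces to 0: gcd > 1, so the symbol is 0.

0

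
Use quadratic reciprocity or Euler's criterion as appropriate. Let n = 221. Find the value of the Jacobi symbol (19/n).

-1

Reciprocity: 19 ≡ 3 and 221 ≡ 1 (mod 4), so (19/221) = +(221/19).
Reduce top mod 19: now compute (12/19).
Pull out 2^2: since 19 ≡ 3 (mod 8), (2/19) = -1, so (2/19)^2 = +1.
Reciprocity: 3 ≡ 3 and 19 ≡ 3 (mod 4), so (3/19) = −(19/3).
Reduce top mod 3: now compute (1/3).
Reached (1/3) = 1. Collecting the sign flips along the way, the symbol is -1.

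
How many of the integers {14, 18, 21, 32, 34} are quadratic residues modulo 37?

2

(14/37) = -1 → non-residue.
(18/37) = -1 → non-residue.
(21/37) = +1 → QR.
(32/37) = -1 → non-residue.
(34/37) = +1 → QR.
Total quadratic residues among the 5: 2.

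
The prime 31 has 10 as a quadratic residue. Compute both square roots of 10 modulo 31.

14, 17

Since 31 ≡ 3 (mod 4), a square root of 10 is 10^((31+1)/4) = 10^8 mod 31.
Repeated squaring: 10^2≡7, 10^4≡18, 10^8≡14 (mod 31).
10^8 = 10^(8) ≡ 14 (mod 31).
Check: 14² = 196 ≡ 10 (mod 31). The two roots are 14 and 17.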